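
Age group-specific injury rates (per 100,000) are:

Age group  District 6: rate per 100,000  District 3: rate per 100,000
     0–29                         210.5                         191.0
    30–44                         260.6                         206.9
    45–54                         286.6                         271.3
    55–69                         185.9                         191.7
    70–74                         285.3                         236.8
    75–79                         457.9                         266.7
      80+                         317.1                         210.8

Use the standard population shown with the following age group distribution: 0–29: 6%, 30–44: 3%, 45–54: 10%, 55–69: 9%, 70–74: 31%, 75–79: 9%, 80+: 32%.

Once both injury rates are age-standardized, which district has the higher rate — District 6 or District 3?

Standard weights: 0.06, 0.03, 0.10, 0.09, 0.31, 0.09, 0.32.
District 6: 0.0600×210.5 + 0.0300×260.6 + 0.1000×286.6 + 0.0900×185.9 + 0.3100×285.3 + 0.0900×457.9 + 0.3200×317.1 = 296.9650 per 100,000.
District 3: 0.0600×191.0 + 0.0300×206.9 + 0.1000×271.3 + 0.0900×191.7 + 0.3100×236.8 + 0.0900×266.7 + 0.3200×210.8 = 226.9170 per 100,000.

District 6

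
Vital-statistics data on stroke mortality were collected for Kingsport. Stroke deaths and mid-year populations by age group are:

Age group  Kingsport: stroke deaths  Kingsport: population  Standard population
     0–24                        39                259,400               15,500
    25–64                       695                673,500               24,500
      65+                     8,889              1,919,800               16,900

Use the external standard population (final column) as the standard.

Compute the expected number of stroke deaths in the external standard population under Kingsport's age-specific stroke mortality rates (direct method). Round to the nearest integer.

Age-specific rates per 100,000 for Kingsport: 15.03, 103.19, 463.02.
Expected stroke deaths = Σ (standard pop × age-specific rate ÷ 100,000)
= 15,500×15.03/100,000 + 24,500×103.19/100,000 + 16,900×463.02/100,000
= 2.33 + 25.28 + 78.25 = 105.86.

106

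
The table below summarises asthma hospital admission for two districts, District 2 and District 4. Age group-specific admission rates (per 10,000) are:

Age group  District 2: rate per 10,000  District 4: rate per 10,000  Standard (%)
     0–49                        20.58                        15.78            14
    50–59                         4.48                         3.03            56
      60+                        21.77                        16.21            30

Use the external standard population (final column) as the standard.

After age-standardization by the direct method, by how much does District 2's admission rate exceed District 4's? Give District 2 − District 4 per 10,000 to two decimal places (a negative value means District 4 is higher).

3.15

Standard weights: 0.14, 0.56, 0.30.
District 2: 0.1400×20.58 + 0.5600×4.48 + 0.3000×21.77 = 11.9210 per 10,000.
District 4: 0.1400×15.78 + 0.5600×3.03 + 0.3000×16.21 = 8.7690 per 10,000.
Difference = 11.9210 − 8.7690 = 3.1520.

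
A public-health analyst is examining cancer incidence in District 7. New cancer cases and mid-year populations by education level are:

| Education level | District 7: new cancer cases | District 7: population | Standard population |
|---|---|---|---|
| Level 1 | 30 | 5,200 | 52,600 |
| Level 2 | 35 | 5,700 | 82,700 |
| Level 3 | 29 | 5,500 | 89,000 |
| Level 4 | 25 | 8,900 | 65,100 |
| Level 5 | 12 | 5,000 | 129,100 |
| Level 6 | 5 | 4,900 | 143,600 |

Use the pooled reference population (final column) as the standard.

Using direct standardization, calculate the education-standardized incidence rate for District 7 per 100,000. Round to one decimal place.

Education-specific rates per 100,000 for District 7: 576.92, 614.04, 527.27, 280.90, 240.00, 102.04.
Standard total = 562,100; weights = 0.0936, 0.1471, 0.1583, 0.1158, 0.2297, 0.2555.
Standardized rate: 0.0936×576.92 + 0.1471×614.04 + 0.1583×527.27 + 0.1158×280.90 + 0.2297×240.00 + 0.2555×102.04 = 341.5366 per 100,000.

341.5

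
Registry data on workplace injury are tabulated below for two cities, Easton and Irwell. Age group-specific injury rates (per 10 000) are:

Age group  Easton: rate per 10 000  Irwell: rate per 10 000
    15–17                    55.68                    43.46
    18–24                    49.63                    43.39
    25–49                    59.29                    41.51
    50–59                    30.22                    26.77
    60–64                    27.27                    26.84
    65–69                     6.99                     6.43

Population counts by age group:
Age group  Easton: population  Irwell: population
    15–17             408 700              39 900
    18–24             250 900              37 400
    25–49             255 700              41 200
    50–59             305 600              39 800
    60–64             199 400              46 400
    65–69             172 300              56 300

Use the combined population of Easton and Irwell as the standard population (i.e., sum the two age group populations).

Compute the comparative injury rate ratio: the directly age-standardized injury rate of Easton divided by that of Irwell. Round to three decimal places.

Combined standard total = 1 853 600; weights = 0.2420, 0.1555, 0.1602, 0.1863, 0.1326, 0.1233.
Easton: 0.2420×55.68 + 0.1555×49.63 + 0.1602×59.29 + 0.1863×30.22 + 0.1326×27.27 + 0.1233×6.99 = 40.8008 per 10 000.
Irwell: 0.2420×43.46 + 0.1555×43.39 + 0.1602×41.51 + 0.1863×26.77 + 0.1326×26.84 + 0.1233×6.43 = 33.2560 per 10 000.
Ratio = 40.8008 ÷ 33.2560 = 1.22687.

1.227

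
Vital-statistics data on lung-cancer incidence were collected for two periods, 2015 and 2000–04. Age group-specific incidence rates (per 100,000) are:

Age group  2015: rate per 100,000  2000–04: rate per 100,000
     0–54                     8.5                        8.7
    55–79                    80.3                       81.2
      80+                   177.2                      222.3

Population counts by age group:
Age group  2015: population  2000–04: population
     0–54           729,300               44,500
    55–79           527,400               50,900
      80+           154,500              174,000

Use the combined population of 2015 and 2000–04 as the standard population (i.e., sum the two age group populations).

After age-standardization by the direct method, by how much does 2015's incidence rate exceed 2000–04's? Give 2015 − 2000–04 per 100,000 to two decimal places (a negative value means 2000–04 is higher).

Combined standard total = 1,680,600; weights = 0.4604, 0.3441, 0.1955.
2015: 0.4604×8.5 + 0.3441×80.3 + 0.1955×177.2 = 66.1817 per 100,000.
2000–04: 0.4604×8.7 + 0.3441×81.2 + 0.1955×222.3 = 75.3990 per 100,000.
Difference = 66.1817 − 75.3990 = -9.2173.

-9.22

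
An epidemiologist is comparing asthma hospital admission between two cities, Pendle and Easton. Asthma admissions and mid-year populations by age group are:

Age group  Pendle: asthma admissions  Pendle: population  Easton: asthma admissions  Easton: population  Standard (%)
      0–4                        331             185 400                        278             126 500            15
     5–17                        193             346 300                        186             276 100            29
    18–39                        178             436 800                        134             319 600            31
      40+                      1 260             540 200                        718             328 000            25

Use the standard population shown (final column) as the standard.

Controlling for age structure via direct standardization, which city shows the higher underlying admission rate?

Age-specific rates per 10 000 for Pendle: 17.85, 5.57, 4.08, 23.32.
For Easton: 21.98, 6.74, 4.19, 21.89.
Standard weights: 0.15, 0.29, 0.31, 0.25.
Pendle: 0.1500×17.85 + 0.2900×5.57 + 0.3100×4.08 + 0.2500×23.32 = 11.3887 per 10 000.
Easton: 0.1500×21.98 + 0.2900×6.74 + 0.3100×4.19 + 0.2500×21.89 = 12.0224 per 10 000.
The crude rates (13.00 vs 12.53) would put Pendle higher, but that reflects its age composition; once standardized to a common age structure, Easton has the higher underlying rate.

Easton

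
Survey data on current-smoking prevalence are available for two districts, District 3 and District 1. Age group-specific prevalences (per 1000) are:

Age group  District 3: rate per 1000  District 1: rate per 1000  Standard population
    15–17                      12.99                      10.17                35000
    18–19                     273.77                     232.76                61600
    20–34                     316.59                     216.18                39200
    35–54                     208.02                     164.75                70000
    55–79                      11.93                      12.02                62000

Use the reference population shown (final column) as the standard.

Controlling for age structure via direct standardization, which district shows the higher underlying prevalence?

Standard total = 267800; weights = 0.1307, 0.2300, 0.1464, 0.2614, 0.2315.
District 3: 0.1307×12.99 + 0.2300×273.77 + 0.1464×316.59 + 0.2614×208.02 + 0.2315×11.93 = 168.1489 per 1000.
District 1: 0.1307×10.17 + 0.2300×232.76 + 0.1464×216.18 + 0.2614×164.75 + 0.2315×12.02 = 132.3598 per 1000.

District 3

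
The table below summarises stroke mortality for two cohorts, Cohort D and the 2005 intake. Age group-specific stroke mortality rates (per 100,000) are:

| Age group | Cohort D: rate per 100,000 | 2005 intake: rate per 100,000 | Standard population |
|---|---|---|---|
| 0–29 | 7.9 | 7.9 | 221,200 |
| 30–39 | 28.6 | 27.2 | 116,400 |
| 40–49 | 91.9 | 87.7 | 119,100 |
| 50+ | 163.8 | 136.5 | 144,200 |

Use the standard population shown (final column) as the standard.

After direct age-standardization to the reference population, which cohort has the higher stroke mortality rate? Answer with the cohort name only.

Cohort D

Standard total = 600,900; weights = 0.3681, 0.1937, 0.1982, 0.2400.
Cohort D: 0.3681×7.9 + 0.1937×28.6 + 0.1982×91.9 + 0.2400×163.8 = 65.9707 per 100,000.
The 2005 intake: 0.3681×7.9 + 0.1937×27.2 + 0.1982×87.7 + 0.2400×136.5 = 58.3157 per 100,000.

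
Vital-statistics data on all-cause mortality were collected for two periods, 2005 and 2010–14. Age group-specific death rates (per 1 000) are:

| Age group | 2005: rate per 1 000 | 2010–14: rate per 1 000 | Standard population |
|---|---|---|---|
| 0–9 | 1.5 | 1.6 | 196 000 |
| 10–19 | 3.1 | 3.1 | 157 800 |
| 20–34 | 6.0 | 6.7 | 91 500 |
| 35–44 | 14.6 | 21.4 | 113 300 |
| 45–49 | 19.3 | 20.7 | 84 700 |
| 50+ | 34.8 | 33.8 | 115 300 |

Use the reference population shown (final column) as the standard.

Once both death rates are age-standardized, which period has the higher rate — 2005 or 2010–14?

2010–14

Standard total = 758 600; weights = 0.2584, 0.2080, 0.1206, 0.1494, 0.1117, 0.1520.
2005: 0.2584×1.5 + 0.2080×3.1 + 0.1206×6.0 + 0.1494×14.6 + 0.1117×19.3 + 0.1520×34.8 = 11.3808 per 1 000.
2010–14: 0.2584×1.6 + 0.2080×3.1 + 0.1206×6.7 + 0.1494×21.4 + 0.1117×20.7 + 0.1520×33.8 = 12.5110 per 1 000.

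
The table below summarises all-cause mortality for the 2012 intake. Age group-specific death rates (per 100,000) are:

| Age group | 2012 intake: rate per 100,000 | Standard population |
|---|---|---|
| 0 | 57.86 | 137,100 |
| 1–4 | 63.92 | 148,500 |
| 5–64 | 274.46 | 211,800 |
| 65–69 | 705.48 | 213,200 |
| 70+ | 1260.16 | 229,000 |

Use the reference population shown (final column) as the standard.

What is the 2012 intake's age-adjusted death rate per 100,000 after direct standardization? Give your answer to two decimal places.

Standard total = 939,600; weights = 0.1459, 0.1580, 0.2254, 0.2269, 0.2437.
Standardized rate: 0.1459×57.86 + 0.1580×63.92 + 0.2254×274.46 + 0.2269×705.48 + 0.2437×1260.16 = 547.6164 per 100,000.

547.62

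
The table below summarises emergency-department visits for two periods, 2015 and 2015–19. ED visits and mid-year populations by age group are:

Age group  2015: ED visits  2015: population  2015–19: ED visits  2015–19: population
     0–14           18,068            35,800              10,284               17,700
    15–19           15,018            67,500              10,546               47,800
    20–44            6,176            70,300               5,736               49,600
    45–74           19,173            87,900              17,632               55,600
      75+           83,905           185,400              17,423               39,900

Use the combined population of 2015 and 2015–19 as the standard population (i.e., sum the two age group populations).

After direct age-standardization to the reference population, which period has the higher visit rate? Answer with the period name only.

Age-specific rates per 1,000 for 2015: 504.693, 222.489, 87.852, 218.123, 452.562.
For 2015–19: 581.017, 220.628, 115.645, 317.122, 436.667.
Combined standard total = 657,500; weights = 0.0814, 0.1754, 0.1824, 0.2183, 0.3427.
2015: 0.0814×504.693 + 0.1754×222.489 + 0.1824×87.852 + 0.2183×218.123 + 0.3427×452.562 = 298.7838 per 1,000.
2015–19: 0.0814×581.017 + 0.1754×220.628 + 0.1824×115.645 + 0.2183×317.122 + 0.3427×436.667 = 325.8961 per 1,000.
The crude rates (318.51 vs 292.60) would put 2015 higher, but that reflects its age composition; once standardized to a common age structure, 2015–19 has the higher underlying rate.

2015–19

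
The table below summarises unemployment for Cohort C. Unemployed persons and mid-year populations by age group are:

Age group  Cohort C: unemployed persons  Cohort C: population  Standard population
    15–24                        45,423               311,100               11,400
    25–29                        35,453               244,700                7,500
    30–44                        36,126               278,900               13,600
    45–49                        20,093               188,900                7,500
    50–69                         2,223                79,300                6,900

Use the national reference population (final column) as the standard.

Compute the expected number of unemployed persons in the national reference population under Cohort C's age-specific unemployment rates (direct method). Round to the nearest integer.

Age-specific rates per 1,000 for Cohort C: 146.008, 144.884, 129.530, 106.368, 28.033.
Expected unemployed persons = Σ (standard pop × age-specific rate ÷ 1,000)
= 11,400×146.008/1,000 + 7,500×144.884/1,000 + 13,600×129.530/1,000 + 7,500×106.368/1,000 + 6,900×28.033/1,000
= 1664.49 + 1086.63 + 1761.61 + 797.76 + 193.43 = 5503.92.

5504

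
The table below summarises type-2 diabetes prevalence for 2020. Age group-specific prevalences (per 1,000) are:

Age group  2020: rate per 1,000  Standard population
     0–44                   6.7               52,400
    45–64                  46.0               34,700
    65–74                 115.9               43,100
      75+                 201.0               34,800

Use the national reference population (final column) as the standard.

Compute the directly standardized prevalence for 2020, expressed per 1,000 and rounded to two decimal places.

Standard total = 165,000; weights = 0.3176, 0.2103, 0.2612, 0.2109.
Standardized rate: 0.3176×6.7 + 0.2103×46.0 + 0.2612×115.9 + 0.2109×201.0 = 84.4689 per 1,000.

84.47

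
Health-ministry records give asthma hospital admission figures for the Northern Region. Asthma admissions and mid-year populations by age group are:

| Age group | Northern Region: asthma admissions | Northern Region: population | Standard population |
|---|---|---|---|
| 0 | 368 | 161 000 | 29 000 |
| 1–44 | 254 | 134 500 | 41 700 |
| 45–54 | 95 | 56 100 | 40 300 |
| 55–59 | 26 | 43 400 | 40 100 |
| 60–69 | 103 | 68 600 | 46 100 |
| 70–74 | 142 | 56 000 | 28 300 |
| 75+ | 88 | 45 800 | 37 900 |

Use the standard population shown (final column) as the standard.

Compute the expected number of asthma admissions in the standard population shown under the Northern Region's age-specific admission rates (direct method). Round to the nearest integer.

Age-specific rates per 10 000 for the Northern Region: 22.86, 18.88, 16.93, 5.99, 15.01, 25.36, 19.21.
Expected asthma admissions = Σ (standard pop × age-specific rate ÷ 10 000)
= 29 000×22.86/10 000 + 41 700×18.88/10 000 + 40 300×16.93/10 000 + 40 100×5.99/10 000 + 46 100×15.01/10 000 + 28 300×25.36/10 000 + 37 900×19.21/10 000
= 66.29 + 78.75 + 68.24 + 24.02 + 69.22 + 71.76 + 72.82 = 451.10.

451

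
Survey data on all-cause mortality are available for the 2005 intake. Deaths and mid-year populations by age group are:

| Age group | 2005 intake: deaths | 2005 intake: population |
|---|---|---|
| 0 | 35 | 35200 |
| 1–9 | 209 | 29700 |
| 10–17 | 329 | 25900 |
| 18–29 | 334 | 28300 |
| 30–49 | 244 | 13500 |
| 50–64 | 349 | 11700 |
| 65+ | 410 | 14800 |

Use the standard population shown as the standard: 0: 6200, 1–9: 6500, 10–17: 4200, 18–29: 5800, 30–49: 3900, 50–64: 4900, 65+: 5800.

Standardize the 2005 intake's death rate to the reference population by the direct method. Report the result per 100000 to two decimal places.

Age-specific rates per 100000 for the 2005 intake: 99.43, 703.70, 1270.27, 1180.21, 1807.41, 2982.91, 2770.27.
Standard total = 37300; weights = 0.1662, 0.1743, 0.1126, 0.1555, 0.1046, 0.1314, 0.1555.
Standardized rate: 0.1662×99.43 + 0.1743×703.70 + 0.1126×1270.27 + 0.1555×1180.21 + 0.1046×1807.41 + 0.1314×2982.91 + 0.1555×2770.27 = 1477.3086 per 100000.

1477.31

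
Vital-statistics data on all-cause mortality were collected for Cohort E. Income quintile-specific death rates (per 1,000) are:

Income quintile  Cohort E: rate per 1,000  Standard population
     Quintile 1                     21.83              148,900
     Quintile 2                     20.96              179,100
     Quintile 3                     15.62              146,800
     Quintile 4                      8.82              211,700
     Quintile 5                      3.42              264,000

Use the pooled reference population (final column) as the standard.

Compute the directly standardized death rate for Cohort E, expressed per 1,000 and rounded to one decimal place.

12.7

Standard total = 950,500; weights = 0.1567, 0.1884, 0.1544, 0.2227, 0.2777.
Standardized rate: 0.1567×21.83 + 0.1884×20.96 + 0.1544×15.62 + 0.2227×8.82 + 0.2777×3.42 = 12.6960 per 1,000.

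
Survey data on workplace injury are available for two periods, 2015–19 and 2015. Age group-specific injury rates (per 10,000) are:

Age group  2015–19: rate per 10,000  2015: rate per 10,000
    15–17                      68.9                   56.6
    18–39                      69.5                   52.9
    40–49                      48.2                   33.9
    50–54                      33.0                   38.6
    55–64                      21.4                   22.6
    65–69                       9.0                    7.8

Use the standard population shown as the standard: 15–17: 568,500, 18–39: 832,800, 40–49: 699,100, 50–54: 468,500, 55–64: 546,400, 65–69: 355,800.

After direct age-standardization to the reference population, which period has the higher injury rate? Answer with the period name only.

2015–19

Standard total = 3,471,100; weights = 0.1638, 0.2399, 0.2014, 0.1350, 0.1574, 0.1025.
2015–19: 0.1638×68.9 + 0.2399×69.5 + 0.2014×48.2 + 0.1350×33.0 + 0.1574×21.4 + 0.1025×9.0 = 46.4122 per 10,000.
2015: 0.1638×56.6 + 0.2399×52.9 + 0.2014×33.9 + 0.1350×38.6 + 0.1574×22.6 + 0.1025×7.8 = 38.3566 per 10,000.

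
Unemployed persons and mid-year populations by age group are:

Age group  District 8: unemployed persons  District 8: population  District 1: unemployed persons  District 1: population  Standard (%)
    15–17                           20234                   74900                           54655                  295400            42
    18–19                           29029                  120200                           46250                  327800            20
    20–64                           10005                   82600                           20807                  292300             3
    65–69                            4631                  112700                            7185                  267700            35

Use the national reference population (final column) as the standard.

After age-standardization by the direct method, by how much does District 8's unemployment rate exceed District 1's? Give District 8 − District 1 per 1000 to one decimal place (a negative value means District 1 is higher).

62.3

Age-specific rates per 1000 for District 8: 270.147, 241.506, 121.126, 41.091.
For District 1: 185.020, 141.092, 71.184, 26.840.
Standard weights: 0.42, 0.20, 0.03, 0.35.
District 8: 0.4200×270.147 + 0.2000×241.506 + 0.0300×121.126 + 0.3500×41.091 = 179.7786 per 1000.
District 1: 0.4200×185.020 + 0.2000×141.092 + 0.0300×71.184 + 0.3500×26.840 = 117.4564 per 1000.
Difference = 179.7786 − 117.4564 = 62.3222.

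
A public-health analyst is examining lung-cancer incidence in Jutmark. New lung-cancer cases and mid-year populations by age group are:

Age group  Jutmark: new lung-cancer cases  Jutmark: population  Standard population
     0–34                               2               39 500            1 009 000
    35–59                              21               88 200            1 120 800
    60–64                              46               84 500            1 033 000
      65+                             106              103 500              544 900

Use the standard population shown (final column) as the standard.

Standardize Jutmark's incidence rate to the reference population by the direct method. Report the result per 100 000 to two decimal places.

38.79

Age-specific rates per 100 000 for Jutmark: 5.06, 23.81, 54.44, 102.42.
Standard total = 3 707 700; weights = 0.2721, 0.3023, 0.2786, 0.1470.
Standardized rate: 0.2721×5.06 + 0.3023×23.81 + 0.2786×54.44 + 0.1470×102.42 = 38.7936 per 100 000.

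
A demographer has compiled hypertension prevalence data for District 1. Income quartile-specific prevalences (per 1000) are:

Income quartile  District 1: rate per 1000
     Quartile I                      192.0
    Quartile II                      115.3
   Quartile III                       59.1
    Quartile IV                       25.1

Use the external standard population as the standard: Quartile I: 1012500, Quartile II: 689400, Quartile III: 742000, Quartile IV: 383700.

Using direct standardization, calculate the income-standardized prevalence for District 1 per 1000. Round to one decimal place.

115.8

Standard total = 2827600; weights = 0.3581, 0.2438, 0.2624, 0.1357.
Standardized rate: 0.3581×192.0 + 0.2438×115.3 + 0.2624×59.1 + 0.1357×25.1 = 115.7769 per 1000.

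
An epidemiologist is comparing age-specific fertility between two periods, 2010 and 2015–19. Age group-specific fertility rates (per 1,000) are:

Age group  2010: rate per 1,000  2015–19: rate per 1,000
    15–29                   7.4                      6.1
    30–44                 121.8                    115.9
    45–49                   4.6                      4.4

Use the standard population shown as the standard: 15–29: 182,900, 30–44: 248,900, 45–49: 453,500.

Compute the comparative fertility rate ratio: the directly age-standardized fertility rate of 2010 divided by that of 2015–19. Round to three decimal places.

Standard total = 885,300; weights = 0.2066, 0.2811, 0.5123.
2010: 0.2066×7.4 + 0.2811×121.8 + 0.5123×4.6 = 38.1290 per 1,000.
2015–19: 0.2066×6.1 + 0.2811×115.9 + 0.5123×4.4 = 36.0992 per 1,000.
Ratio = 38.1290 ÷ 36.0992 = 1.05623.

1.056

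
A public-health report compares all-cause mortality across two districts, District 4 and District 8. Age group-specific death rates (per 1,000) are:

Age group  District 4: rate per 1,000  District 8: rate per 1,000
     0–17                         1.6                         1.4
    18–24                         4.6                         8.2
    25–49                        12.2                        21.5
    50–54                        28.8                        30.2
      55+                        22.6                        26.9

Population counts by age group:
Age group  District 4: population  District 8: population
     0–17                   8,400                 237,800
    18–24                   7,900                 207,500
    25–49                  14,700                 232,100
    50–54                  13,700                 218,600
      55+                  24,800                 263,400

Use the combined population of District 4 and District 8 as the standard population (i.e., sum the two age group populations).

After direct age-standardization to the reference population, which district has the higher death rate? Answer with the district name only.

District 8

Combined standard total = 1,228,900; weights = 0.2003, 0.1753, 0.2008, 0.1890, 0.2345.
District 4: 0.2003×1.6 + 0.1753×4.6 + 0.2008×12.2 + 0.1890×28.8 + 0.2345×22.6 = 14.3212 per 1,000.
District 8: 0.2003×1.4 + 0.1753×8.2 + 0.2008×21.5 + 0.1890×30.2 + 0.2345×26.9 = 18.0529 per 1,000.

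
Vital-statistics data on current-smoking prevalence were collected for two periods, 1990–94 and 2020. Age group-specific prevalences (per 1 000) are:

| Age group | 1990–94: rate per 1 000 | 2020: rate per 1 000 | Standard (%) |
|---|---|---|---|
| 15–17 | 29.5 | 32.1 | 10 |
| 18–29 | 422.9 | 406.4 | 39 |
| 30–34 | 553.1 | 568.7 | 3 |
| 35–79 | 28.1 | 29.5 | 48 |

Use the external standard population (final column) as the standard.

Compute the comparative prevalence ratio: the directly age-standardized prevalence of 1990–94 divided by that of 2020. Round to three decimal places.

1.026

Standard weights: 0.10, 0.39, 0.03, 0.48.
1990–94: 0.1000×29.5 + 0.3900×422.9 + 0.0300×553.1 + 0.4800×28.1 = 197.9620 per 1 000.
2020: 0.1000×32.1 + 0.3900×406.4 + 0.0300×568.7 + 0.4800×29.5 = 192.9270 per 1 000.
Ratio = 197.9620 ÷ 192.9270 = 1.02610.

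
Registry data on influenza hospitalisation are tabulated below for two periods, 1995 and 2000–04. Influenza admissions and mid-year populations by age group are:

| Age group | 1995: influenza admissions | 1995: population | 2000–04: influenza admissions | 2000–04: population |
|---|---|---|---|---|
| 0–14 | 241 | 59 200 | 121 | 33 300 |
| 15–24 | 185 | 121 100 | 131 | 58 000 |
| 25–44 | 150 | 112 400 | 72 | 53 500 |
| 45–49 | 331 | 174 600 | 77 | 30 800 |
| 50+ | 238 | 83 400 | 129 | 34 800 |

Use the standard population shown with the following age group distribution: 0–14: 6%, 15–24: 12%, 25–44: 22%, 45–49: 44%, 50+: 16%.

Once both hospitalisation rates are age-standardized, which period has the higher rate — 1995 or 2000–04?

Age-specific rates per 100 000 for 1995: 407.09, 152.77, 133.45, 189.58, 285.37.
For 2000–04: 363.36, 225.86, 134.58, 250.00, 370.69.
Standard weights: 0.06, 0.12, 0.22, 0.44, 0.16.
1995: 0.0600×407.09 + 0.1200×152.77 + 0.2200×133.45 + 0.4400×189.58 + 0.1600×285.37 = 201.1901 per 100 000.
2000–04: 0.0600×363.36 + 0.1200×225.86 + 0.2200×134.58 + 0.4400×250.00 + 0.1600×370.69 = 247.8231 per 100 000.

2000–04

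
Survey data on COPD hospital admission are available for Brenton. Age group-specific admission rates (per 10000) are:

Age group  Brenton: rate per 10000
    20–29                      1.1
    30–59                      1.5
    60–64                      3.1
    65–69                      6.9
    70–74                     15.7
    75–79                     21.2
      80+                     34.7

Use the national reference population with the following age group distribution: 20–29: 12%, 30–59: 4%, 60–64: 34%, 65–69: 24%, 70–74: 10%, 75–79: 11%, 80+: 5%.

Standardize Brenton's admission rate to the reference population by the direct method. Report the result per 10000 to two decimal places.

Standard weights: 0.12, 0.04, 0.34, 0.24, 0.10, 0.11, 0.05.
Standardized rate: 0.1200×1.1 + 0.0400×1.5 + 0.3400×3.1 + 0.2400×6.9 + 0.1000×15.7 + 0.1100×21.2 + 0.0500×34.7 = 8.5390 per 10000.

8.54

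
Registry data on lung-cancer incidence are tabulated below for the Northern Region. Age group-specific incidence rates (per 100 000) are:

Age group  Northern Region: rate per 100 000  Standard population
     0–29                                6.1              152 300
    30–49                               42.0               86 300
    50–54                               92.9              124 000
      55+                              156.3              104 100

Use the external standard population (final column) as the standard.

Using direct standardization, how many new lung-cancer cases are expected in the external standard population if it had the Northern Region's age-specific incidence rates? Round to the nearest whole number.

323

Expected new lung-cancer cases = Σ (standard pop × age-specific rate ÷ 100 000)
= 152 300×6.1/100 000 + 86 300×42.0/100 000 + 124 000×92.9/100 000 + 104 100×156.3/100 000
= 9.29 + 36.25 + 115.20 + 162.71 = 323.44.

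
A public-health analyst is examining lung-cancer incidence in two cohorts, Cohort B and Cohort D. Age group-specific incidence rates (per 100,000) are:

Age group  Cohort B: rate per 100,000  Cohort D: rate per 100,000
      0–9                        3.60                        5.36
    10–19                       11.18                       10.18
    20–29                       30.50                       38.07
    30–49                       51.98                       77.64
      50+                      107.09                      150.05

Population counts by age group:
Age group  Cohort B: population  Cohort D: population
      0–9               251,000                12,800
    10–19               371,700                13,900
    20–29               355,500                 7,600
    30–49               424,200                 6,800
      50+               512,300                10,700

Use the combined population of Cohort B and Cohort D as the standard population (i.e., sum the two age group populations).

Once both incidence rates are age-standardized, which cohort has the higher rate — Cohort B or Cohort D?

Combined standard total = 1,966,500; weights = 0.1341, 0.1961, 0.1846, 0.2192, 0.2660.
Cohort B: 0.1341×3.60 + 0.1961×11.18 + 0.1846×30.50 + 0.2192×51.98 + 0.2660×107.09 = 48.1804 per 100,000.
Cohort D: 0.1341×5.36 + 0.1961×10.18 + 0.1846×38.07 + 0.2192×77.64 + 0.2660×150.05 = 66.6675 per 100,000.

Cohort D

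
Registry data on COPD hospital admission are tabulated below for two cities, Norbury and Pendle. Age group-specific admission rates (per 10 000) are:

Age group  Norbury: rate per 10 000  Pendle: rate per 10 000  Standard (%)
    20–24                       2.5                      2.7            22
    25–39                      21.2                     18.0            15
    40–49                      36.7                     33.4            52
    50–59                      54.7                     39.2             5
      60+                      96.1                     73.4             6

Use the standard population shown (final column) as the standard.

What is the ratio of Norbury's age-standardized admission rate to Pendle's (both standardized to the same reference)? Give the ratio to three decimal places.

Standard weights: 0.22, 0.15, 0.52, 0.05, 0.06.
Norbury: 0.2200×2.5 + 0.1500×21.2 + 0.5200×36.7 + 0.0500×54.7 + 0.0600×96.1 = 31.3150 per 10 000.
Pendle: 0.2200×2.7 + 0.1500×18.0 + 0.5200×33.4 + 0.0500×39.2 + 0.0600×73.4 = 27.0260 per 10 000.
Ratio = 31.3150 ÷ 27.0260 = 1.15870.

1.159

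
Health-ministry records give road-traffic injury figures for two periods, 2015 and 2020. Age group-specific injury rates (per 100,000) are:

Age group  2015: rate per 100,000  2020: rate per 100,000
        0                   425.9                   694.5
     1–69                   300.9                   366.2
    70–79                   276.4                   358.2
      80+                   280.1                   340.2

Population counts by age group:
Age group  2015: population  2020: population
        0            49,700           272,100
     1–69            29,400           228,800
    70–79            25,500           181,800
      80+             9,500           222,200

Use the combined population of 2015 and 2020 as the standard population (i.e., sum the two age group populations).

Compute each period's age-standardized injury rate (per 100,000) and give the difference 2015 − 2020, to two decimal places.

Combined standard total = 1,019,000; weights = 0.3158, 0.2534, 0.2034, 0.2274.
2015: 0.3158×425.9 + 0.2534×300.9 + 0.2034×276.4 + 0.2274×280.1 = 330.6613 per 100,000.
2020: 0.3158×694.5 + 0.2534×366.2 + 0.2034×358.2 + 0.2274×340.2 = 462.3377 per 100,000.
Difference = 330.6613 − 462.3377 = -131.6764.

-131.68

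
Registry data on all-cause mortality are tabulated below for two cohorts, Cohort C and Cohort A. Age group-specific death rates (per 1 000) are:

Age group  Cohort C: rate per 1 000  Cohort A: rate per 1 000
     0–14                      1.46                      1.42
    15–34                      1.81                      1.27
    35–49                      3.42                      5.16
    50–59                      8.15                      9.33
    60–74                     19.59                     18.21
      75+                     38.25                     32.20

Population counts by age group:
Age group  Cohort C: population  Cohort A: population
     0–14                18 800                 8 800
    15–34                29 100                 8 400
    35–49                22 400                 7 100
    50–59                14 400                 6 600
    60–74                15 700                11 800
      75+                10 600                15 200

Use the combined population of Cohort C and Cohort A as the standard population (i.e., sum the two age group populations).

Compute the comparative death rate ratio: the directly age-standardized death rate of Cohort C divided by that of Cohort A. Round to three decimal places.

Combined standard total = 168 900; weights = 0.1634, 0.2220, 0.1747, 0.1243, 0.1628, 0.1528.
Cohort C: 0.1634×1.46 + 0.2220×1.81 + 0.1747×3.42 + 0.1243×8.15 + 0.1628×19.59 + 0.1528×38.25 = 11.2835 per 1 000.
Cohort A: 0.1634×1.42 + 0.2220×1.27 + 0.1747×5.16 + 0.1243×9.33 + 0.1628×18.21 + 0.1528×32.20 = 10.4589 per 1 000.
Ratio = 11.2835 ÷ 10.4589 = 1.07885.

1.079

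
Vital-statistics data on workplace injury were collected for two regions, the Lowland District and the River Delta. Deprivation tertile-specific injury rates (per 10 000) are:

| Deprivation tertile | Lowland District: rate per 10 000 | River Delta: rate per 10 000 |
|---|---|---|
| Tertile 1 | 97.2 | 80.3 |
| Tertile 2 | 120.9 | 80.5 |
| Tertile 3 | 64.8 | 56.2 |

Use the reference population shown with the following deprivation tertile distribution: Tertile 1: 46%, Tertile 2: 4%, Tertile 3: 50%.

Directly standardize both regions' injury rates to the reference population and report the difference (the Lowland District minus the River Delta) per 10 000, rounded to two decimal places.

13.69

Standard weights: 0.46, 0.04, 0.50.
The Lowland District: 0.4600×97.2 + 0.0400×120.9 + 0.5000×64.8 = 81.9480 per 10 000.
The River Delta: 0.4600×80.3 + 0.0400×80.5 + 0.5000×56.2 = 68.2580 per 10 000.
Difference = 81.9480 − 68.2580 = 13.6900.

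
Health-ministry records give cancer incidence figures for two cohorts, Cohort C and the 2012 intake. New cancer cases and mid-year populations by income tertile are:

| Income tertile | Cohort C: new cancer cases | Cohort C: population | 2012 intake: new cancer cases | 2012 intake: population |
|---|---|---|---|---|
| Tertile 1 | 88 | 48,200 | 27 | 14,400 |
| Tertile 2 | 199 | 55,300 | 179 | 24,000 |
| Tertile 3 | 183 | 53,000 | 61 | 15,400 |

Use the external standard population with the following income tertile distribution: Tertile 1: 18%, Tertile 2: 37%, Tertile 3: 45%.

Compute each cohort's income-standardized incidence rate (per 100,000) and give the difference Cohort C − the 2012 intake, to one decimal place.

-166.6

Income-specific rates per 100,000 for Cohort C: 182.57, 359.86, 345.28.
For the 2012 intake: 187.50, 745.83, 396.10.
Standard weights: 0.18, 0.37, 0.45.
Cohort C: 0.1800×182.57 + 0.3700×359.86 + 0.4500×345.28 = 321.3869 per 100,000.
The 2012 intake: 0.1800×187.50 + 0.3700×745.83 + 0.4500×396.10 = 487.9551 per 100,000.
Difference = 321.3869 − 487.9551 = -166.5682.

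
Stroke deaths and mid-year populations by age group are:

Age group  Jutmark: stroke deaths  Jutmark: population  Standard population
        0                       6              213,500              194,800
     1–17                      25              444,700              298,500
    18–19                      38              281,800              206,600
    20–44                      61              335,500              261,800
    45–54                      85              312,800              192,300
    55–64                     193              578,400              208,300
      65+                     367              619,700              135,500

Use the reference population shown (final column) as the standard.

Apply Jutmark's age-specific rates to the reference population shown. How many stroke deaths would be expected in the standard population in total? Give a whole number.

Age-specific rates per 100,000 for Jutmark: 2.81, 5.62, 13.48, 18.18, 27.17, 33.37, 59.22.
Expected stroke deaths = Σ (standard pop × age-specific rate ÷ 100,000)
= 194,800×2.81/100,000 + 298,500×5.62/100,000 + 206,600×13.48/100,000 + 261,800×18.18/100,000 + 192,300×27.17/100,000 + 208,300×33.37/100,000 + 135,500×59.22/100,000
= 5.47 + 16.78 + 27.86 + 47.60 + 52.26 + 69.51 + 80.25 = 299.72.

300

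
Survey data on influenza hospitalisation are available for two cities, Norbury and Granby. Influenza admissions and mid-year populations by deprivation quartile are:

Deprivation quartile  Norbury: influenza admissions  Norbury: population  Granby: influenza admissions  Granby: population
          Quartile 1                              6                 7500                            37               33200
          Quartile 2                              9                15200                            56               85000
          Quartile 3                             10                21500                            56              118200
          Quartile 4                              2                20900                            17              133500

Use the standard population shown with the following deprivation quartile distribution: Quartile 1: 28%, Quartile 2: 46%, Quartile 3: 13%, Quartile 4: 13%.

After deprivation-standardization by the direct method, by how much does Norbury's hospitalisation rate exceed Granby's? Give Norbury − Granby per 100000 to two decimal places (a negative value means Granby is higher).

Deprivation-specific rates per 100000 for Norbury: 80.00, 59.21, 46.51, 9.57.
For Granby: 111.45, 65.88, 47.38, 12.73.
Standard weights: 0.28, 0.46, 0.13, 0.13.
Norbury: 0.2800×80.00 + 0.4600×59.21 + 0.1300×46.51 + 0.1300×9.57 = 56.9274 per 100000.
Granby: 0.2800×111.45 + 0.4600×65.88 + 0.1300×47.38 + 0.1300×12.73 = 69.3252 per 100000.
Difference = 56.9274 − 69.3252 = -12.3978.

-12.40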